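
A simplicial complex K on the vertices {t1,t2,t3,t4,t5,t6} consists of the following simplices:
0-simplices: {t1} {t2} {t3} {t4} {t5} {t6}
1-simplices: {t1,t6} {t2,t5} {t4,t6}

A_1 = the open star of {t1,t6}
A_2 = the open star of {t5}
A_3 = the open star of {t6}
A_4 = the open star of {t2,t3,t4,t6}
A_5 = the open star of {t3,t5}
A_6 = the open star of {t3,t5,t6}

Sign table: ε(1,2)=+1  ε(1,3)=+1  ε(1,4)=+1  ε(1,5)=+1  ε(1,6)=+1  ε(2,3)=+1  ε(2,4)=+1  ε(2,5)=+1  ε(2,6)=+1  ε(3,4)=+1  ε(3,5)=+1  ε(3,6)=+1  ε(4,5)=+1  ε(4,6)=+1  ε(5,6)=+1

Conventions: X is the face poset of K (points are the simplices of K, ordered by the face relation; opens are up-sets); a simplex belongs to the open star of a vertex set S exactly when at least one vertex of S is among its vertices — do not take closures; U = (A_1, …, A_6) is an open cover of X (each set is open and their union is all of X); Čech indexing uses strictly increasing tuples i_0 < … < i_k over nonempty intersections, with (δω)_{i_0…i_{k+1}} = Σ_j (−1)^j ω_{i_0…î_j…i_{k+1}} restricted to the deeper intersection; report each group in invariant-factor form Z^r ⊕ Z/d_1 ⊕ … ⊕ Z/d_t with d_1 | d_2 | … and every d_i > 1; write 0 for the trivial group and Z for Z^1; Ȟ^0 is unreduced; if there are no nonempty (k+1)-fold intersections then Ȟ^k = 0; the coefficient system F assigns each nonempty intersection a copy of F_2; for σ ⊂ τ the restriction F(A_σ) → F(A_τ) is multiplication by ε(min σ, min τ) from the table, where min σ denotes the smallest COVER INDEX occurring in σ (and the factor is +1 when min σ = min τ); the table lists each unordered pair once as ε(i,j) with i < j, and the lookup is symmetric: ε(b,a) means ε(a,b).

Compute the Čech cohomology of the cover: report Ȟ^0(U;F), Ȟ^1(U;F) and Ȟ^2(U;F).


nerve of the cover:
  A1={{t1},{t6},{t1,t6},{t4,t6}} A2={{t5},{t2,t5}} A3={{t6},{t1,t6},{t4,t6}} A4={{t2},{t3},{t4},{t6},{t1,t6},{t2,t5},{t4,t6}} A5={{t3},{t5},{t2,t5}} A6={{t3},{t5},{t6},{t1,t6},{t2,t5},{t4,t6}}
  A13={{t6},{t1,t6},{t4,t6}} A14={{t6},{t1,t6},{t4,t6}} A16={{t6},{t1,t6},{t4,t6}} A24={{t2,t5}} A25={{t5},{t2,t5}} A26={{t5},{t2,t5}} A34={{t6},{t1,t6},{t4,t6}} A36={{t6},{t1,t6},{t4,t6}} A45={{t3},{t2,t5}} A46={{t3},{t6},{t1,t6},{t2,t5},{t4,t6}} A56={{t3},{t5},{t2,t5}}
  A134={{t6},{t1,t6},{t4,t6}} A136={{t6},{t1,t6},{t4,t6}} A146={{t6},{t1,t6},{t4,t6}} A245={{t2,t5}} A246={{t2,t5}} A256={{t5},{t2,t5}} A346={{t6},{t1,t6},{t4,t6}} A456={{t3},{t2,t5}}
  A1346={{t6},{t1,t6},{t4,t6}} A2456={{t2,t5}}
C dims 6,11,8,2; δ0: rk_F2 5; δ1: rk_F2 6; δ2: rk_F2 2
Ȟ^0 = (6 − 5) − 0 = 1, so Ȟ^0 ≅ Z/2
Ȟ^1 = (11 − 6) − 5 = 0, so Ȟ^1 ≅ 0
Ȟ^2 = (8 − 2) − 6 = 0, so Ȟ^2 ≅ 0

Ȟ^0 ≅ Z/2, Ȟ^1 ≅ 0 and Ȟ^2 ≅ 0


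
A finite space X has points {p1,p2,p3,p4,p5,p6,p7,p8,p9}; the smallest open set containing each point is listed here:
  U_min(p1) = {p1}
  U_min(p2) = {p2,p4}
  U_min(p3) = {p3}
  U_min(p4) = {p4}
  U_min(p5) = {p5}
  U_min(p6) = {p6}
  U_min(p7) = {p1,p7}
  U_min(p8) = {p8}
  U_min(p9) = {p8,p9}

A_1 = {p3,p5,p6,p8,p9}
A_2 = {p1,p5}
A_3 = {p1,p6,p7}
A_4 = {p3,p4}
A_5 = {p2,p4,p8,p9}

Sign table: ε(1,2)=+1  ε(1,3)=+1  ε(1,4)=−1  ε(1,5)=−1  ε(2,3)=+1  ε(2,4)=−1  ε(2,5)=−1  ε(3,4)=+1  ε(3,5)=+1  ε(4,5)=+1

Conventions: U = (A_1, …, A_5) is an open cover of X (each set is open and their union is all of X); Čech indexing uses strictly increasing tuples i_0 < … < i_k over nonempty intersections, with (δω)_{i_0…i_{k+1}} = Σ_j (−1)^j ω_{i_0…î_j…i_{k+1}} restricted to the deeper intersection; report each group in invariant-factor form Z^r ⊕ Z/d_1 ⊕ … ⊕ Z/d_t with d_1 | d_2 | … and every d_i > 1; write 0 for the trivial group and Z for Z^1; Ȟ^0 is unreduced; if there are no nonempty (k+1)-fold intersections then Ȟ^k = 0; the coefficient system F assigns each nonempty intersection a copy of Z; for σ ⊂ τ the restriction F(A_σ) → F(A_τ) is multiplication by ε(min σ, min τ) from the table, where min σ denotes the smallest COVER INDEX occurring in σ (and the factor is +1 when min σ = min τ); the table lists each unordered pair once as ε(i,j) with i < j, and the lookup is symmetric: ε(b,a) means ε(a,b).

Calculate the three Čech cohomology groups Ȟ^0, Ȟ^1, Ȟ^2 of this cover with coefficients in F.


nerve of the cover:
  A12={p5} A13={p6} A14={p3} A15={p8,p9} A23={p1} A45={p4}
C dims 5,6; δ0: rk 4, SNF 1^4
Ȟ^0 = (5 − 4) − 0 = 1, so Ȟ^0 ≅ Z
Ȟ^1 = (6 − 0) − 4 = 2, so Ȟ^1 ≅ Z^2
Ȟ^2 = (0 − 0) − 0 = 0, so Ȟ^2 ≅ 0

Ȟ^0 = Z, Ȟ^1 = Z^2, Ȟ^2 = 0


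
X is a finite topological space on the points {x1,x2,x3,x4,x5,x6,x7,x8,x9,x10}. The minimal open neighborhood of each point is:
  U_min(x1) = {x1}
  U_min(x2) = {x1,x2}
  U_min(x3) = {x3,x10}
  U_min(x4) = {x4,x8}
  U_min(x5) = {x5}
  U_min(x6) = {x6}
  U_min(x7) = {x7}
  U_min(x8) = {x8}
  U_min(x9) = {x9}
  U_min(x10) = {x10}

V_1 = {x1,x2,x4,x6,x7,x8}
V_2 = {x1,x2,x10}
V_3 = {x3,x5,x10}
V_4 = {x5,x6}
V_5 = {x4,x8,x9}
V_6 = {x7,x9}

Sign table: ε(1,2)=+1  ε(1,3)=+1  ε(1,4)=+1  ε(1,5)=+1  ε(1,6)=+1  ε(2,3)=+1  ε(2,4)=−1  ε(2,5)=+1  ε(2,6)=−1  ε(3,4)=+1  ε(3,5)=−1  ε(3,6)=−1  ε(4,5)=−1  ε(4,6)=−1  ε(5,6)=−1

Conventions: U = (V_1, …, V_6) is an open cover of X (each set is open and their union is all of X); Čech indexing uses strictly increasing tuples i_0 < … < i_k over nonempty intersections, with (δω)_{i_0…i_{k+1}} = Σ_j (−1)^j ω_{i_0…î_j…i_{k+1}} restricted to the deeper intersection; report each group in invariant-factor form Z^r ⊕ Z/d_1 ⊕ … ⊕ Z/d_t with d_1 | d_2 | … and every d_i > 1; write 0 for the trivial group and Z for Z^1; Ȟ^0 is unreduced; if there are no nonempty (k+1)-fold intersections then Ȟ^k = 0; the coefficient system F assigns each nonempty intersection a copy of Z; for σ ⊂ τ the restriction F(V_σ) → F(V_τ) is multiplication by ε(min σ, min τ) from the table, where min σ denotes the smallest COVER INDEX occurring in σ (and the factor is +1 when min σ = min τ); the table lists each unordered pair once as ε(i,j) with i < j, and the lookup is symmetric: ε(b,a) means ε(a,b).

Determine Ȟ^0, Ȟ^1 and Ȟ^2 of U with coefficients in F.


Ȟ^0 ≅ 0, Ȟ^1 ≅ Z ⊕ Z/2, Ȟ^2 ≅ 0

cover nerve:
  V12={x1,x2} V14={x6} V15={x4,x8} V16={x7} V23={x10} V34={x5} V56={x9}
C dims 6,7; δ0: rk 6, SNF 1^5·2
Ȟ^0: (6−6)−0=0 ⇒ 0
Ȟ^1: (7−0)−6=1 plus torsion [2] ⇒ Z ⊕ Z/2
Ȟ^2: (0−0)−0=0 ⇒ 0


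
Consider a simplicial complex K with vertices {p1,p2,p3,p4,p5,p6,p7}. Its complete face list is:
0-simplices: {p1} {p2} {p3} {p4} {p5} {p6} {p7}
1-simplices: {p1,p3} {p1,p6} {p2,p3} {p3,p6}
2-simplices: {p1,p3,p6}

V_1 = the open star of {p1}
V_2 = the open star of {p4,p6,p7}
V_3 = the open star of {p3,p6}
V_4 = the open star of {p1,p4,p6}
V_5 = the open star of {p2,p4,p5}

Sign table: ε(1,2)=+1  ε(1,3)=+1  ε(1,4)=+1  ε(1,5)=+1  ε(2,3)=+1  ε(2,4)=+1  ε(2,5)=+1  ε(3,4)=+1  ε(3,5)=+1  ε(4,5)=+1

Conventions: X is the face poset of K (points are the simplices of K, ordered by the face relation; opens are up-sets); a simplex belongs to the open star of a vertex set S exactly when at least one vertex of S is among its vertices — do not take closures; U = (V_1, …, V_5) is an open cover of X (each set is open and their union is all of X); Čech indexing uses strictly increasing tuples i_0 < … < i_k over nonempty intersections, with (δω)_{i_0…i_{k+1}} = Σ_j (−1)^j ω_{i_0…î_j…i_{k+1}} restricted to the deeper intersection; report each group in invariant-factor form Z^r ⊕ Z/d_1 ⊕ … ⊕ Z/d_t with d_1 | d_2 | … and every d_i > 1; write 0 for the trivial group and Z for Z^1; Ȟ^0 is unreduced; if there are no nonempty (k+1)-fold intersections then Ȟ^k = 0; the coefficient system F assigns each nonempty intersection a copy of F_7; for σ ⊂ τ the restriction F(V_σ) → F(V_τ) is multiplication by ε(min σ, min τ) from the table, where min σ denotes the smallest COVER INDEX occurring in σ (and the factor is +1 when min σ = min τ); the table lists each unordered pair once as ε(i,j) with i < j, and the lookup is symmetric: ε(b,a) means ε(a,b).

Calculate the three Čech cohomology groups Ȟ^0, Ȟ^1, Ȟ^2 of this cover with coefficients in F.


Ȟ^0 ≅ Z/7; Ȟ^1 ≅ Z/7; Ȟ^2 ≅ 0

intersection data:
  V1={{p1},{p1,p3},{p1,p6},{p1,p3,p6}} V2={{p4},{p6},{p7},{p1,p6},{p3,p6},{p1,p3,p6}} V3={{p3},{p6},{p1,p3},{p1,p6},{p2,p3},{p3,p6},{p1,p3,p6}} V4={{p1},{p4},{p6},{p1,p3},{p1,p6},{p3,p6},{p1,p3,p6}} V5={{p2},{p4},{p5},{p2,p3}}
  V12={{p1,p6},{p1,p3,p6}} V13={{p1,p3},{p1,p6},{p1,p3,p6}} V14={{p1},{p1,p3},{p1,p6},{p1,p3,p6}} V23={{p6},{p1,p6},{p3,p6},{p1,p3,p6}} V24={{p4},{p6},{p1,p6},{p3,p6},{p1,p3,p6}} V25={{p4}} V34={{p6},{p1,p3},{p1,p6},{p3,p6},{p1,p3,p6}} V35={{p2,p3}} V45={{p4}}
  V123={{p1,p6},{p1,p3,p6}} V124={{p1,p6},{p1,p3,p6}} V134={{p1,p3},{p1,p6},{p1,p3,p6}} V234={{p6},{p1,p6},{p3,p6},{p1,p3,p6}} V245={{p4}}
  V1234={{p1,p6},{p1,p3,p6}}
C dims 5,9,5,1; δ0: rk_F7 4; δ1: rk_F7 4; δ2: rk_F7 1
Ȟ^0 = (5 − 4) − 0 = 1, so Ȟ^0 ≅ Z/7
Ȟ^1 = (9 − 4) − 4 = 1, so Ȟ^1 ≅ Z/7
Ȟ^2 = (5 − 1) − 4 = 0, so Ȟ^2 ≅ 0


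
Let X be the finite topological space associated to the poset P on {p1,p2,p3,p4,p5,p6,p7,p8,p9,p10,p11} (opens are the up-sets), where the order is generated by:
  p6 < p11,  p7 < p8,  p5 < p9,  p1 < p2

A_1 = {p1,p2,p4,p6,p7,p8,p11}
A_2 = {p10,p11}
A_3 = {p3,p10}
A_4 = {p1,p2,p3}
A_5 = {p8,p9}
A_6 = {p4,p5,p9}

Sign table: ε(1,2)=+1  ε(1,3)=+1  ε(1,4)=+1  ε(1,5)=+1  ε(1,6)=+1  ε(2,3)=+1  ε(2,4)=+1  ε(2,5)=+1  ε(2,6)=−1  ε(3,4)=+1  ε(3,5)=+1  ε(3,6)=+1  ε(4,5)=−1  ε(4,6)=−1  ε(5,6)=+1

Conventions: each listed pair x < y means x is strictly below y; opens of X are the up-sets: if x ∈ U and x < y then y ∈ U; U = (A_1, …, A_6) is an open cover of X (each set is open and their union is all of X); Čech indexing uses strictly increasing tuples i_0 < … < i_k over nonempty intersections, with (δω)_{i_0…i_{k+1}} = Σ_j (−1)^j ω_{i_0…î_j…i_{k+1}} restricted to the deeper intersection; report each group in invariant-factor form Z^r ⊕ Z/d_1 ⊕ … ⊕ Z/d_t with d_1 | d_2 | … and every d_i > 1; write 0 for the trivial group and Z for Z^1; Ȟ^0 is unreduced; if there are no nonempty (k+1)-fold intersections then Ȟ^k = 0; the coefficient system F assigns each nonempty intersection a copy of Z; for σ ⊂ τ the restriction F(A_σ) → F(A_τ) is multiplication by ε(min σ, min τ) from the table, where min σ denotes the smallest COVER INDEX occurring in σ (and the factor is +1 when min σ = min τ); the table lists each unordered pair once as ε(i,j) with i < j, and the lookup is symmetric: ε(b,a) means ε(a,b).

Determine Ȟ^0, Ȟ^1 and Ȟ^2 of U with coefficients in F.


nonempty intersections:
  A12={p11} A14={p1,p2} A15={p8} A16={p4} A23={p10} A34={p3} A56={p9}
C dims 6,7; δ0: rk 5, SNF 1^5
Ȟ^0: (6−5)−0=1 ⇒ Z
Ȟ^1: (7−0)−5=2 ⇒ Z^2
Ȟ^2: (0−0)−0=0 ⇒ 0

Ȟ^0 = Z; Ȟ^1 = Z^2; Ȟ^2 = 0


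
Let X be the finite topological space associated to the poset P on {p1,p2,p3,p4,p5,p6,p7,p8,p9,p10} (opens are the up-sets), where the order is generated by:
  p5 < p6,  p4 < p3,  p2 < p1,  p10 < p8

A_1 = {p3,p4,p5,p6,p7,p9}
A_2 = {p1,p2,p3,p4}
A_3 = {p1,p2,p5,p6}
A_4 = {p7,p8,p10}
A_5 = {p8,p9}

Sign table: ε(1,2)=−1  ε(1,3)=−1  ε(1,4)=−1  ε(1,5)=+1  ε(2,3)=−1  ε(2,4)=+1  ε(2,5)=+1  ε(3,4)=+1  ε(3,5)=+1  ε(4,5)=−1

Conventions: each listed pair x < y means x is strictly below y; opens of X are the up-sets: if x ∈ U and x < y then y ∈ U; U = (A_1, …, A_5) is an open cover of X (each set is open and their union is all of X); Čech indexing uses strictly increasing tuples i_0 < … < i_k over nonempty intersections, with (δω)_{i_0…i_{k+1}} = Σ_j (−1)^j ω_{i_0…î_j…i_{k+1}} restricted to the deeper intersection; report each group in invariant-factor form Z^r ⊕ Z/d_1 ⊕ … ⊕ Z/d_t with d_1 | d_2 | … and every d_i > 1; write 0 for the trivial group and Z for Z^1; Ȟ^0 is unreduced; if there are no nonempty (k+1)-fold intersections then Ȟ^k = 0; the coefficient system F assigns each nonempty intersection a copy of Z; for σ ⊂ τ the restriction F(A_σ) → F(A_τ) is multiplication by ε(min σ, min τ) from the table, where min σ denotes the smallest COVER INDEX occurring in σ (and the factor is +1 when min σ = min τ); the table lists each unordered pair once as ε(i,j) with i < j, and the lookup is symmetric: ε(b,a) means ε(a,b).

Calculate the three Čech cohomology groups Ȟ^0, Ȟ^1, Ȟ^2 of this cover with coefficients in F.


nonempty intersections:
  A12={p3,p4} A13={p5,p6} A14={p7} A15={p9} A23={p1,p2} A45={p8}
C dims 5,6; δ0: rk 5, SNF 1^4·2
Ȟ^0: (5−5)−0=0 ⇒ 0
Ȟ^1: (6−0)−5=1 plus torsion [2] ⇒ Z ⊕ Z/2
Ȟ^2: (0−0)−0=0 ⇒ 0

Ȟ^0 ≅ 0, Ȟ^1 ≅ Z ⊕ Z/2 and Ȟ^2 ≅ 0


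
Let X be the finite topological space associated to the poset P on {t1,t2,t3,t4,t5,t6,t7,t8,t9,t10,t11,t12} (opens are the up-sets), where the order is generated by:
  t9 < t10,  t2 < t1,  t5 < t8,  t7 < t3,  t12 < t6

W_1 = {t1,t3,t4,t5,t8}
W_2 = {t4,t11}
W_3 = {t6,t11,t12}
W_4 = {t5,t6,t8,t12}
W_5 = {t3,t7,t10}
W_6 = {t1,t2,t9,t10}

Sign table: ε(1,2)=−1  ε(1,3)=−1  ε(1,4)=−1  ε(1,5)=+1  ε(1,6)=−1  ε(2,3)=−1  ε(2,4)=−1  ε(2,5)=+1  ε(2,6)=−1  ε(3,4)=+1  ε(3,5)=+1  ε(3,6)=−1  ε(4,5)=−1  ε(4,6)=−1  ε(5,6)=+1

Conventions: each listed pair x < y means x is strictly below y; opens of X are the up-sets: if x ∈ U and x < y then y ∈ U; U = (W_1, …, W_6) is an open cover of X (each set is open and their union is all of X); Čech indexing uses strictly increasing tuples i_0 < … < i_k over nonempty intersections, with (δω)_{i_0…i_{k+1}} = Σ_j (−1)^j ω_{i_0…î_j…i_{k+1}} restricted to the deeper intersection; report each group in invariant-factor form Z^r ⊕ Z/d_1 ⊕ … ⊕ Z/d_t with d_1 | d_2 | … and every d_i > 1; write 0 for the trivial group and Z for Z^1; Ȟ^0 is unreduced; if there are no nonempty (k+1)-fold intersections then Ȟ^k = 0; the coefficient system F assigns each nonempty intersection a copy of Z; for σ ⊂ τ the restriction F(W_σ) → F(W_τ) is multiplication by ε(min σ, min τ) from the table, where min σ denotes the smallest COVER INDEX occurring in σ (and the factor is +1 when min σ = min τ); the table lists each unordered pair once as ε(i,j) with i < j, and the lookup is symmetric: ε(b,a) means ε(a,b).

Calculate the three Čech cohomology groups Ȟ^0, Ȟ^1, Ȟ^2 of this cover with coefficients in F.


nonempty intersections:
  W12={t4} W14={t5,t8} W15={t3} W16={t1} W23={t11} W34={t6,t12} W56={t10}
C dims 6,7; δ0: rk 6, SNF 1^5·2
Ȟ^0: (6−6)−0=0 ⇒ 0
Ȟ^1: (7−0)−6=1 plus torsion [2] ⇒ Z ⊕ Z/2
Ȟ^2: (0−0)−0=0 ⇒ 0

Ȟ^0 ≅ 0,  Ȟ^1 ≅ Z ⊕ Z/2,  Ȟ^2 ≅ 0


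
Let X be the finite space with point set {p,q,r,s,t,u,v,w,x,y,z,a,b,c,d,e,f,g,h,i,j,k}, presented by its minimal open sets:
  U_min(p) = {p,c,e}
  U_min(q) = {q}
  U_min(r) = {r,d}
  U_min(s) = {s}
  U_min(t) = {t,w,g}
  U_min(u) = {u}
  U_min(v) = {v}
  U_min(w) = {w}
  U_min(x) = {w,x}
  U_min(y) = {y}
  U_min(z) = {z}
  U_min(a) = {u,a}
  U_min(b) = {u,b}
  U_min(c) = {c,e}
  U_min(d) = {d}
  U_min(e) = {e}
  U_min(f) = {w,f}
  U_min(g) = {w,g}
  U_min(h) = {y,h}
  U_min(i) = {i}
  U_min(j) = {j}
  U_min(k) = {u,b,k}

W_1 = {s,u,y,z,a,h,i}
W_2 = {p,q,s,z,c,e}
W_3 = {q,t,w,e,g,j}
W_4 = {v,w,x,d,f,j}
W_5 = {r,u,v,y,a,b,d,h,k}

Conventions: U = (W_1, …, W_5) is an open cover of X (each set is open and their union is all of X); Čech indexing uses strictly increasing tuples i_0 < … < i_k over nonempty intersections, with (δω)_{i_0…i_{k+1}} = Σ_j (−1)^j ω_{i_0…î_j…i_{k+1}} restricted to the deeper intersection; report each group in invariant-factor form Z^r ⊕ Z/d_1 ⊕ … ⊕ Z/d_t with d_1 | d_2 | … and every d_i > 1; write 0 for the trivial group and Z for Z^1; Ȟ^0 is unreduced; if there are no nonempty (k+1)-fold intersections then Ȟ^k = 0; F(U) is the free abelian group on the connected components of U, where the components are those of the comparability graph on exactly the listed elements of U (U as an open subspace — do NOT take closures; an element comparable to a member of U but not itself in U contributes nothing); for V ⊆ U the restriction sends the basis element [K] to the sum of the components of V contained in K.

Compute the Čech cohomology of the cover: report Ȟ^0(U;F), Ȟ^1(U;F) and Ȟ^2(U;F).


nerve of the cover:
  W12={s,z} W15={u,y,a,h} W23={q,e} W34={w,j} W45={v,d}
components per intersection:
  W1: {s} {u,a} {y,h} {z} {i}
  W2: {p,c,e} {q} {s} {z}
  W3: {q} {t,w,g} {e} {j}
  W4: {v} {w,x,f} {d} {j}
  W5: {r,d} {u,a,b,k} {v} {y,h}
  W12: {s} {z}
  W15: {u,a} {y,h}
  W23: {q} {e}
  W34: {w} {j}
  W45: {v} {d}
C dims 21,10; δ0: rk 10, SNF 1^10
Ȟ^0 = (21 − 10) − 0 = 11, so Ȟ^0 ≅ Z^11
Ȟ^1 = (10 − 0) − 10 = 0, so Ȟ^1 ≅ 0
Ȟ^2 = (0 − 0) − 0 = 0, so Ȟ^2 ≅ 0

Ȟ^0 ≅ Z^11; Ȟ^1 ≅ 0; Ȟ^2 ≅ 0


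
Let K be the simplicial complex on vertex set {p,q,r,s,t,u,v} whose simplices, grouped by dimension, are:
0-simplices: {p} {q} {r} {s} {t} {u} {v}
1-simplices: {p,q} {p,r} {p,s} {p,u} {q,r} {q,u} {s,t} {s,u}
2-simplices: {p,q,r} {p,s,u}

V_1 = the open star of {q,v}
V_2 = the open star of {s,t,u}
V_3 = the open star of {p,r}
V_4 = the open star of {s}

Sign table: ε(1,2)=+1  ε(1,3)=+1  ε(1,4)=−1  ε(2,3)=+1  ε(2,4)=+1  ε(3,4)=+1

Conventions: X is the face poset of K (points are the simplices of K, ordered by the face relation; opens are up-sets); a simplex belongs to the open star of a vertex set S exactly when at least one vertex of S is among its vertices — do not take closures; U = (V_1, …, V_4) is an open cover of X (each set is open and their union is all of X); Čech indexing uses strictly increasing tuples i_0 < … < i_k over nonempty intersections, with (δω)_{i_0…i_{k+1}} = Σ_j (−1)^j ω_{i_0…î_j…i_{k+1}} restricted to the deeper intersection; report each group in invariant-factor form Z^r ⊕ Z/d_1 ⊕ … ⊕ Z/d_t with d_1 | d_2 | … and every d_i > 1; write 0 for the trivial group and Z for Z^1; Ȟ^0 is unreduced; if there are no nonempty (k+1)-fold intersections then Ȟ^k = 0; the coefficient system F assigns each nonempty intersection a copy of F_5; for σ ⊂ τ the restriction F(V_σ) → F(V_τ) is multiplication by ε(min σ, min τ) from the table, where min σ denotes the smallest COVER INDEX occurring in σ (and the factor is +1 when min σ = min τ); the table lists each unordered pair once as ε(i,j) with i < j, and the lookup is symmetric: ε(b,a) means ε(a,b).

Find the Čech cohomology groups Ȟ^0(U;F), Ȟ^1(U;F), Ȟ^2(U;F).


Ȟ^0(U;F) ≅ Z/5; Ȟ^1(U;F) ≅ Z/5; Ȟ^2(U;F) ≅ 0

intersection data:
  V1={{q},{v},{p,q},{q,r},{q,u},{p,q,r}} V2={{s},{t},{u},{p,s},{p,u},{q,u},{s,t},{s,u},{p,s,u}} V3={{p},{r},{p,q},{p,r},{p,s},{p,u},{q,r},{p,q,r},{p,s,u}} V4={{s},{p,s},{s,t},{s,u},{p,s,u}}
  V12={{q,u}} V13={{p,q},{q,r},{p,q,r}} V23={{p,s},{p,u},{p,s,u}} V24={{s},{p,s},{s,t},{s,u},{p,s,u}} V34={{p,s},{p,s,u}}
  V234={{p,s},{p,s,u}}
C dims 4,5,1; δ0: rk_F5 3; δ1: rk_F5 1
Ȟ^0 = (4 − 3) − 0 = 1, so Ȟ^0 ≅ Z/5
Ȟ^1 = (5 − 1) − 3 = 1, so Ȟ^1 ≅ Z/5
Ȟ^2 = (1 − 0) − 1 = 0, so Ȟ^2 ≅ 0


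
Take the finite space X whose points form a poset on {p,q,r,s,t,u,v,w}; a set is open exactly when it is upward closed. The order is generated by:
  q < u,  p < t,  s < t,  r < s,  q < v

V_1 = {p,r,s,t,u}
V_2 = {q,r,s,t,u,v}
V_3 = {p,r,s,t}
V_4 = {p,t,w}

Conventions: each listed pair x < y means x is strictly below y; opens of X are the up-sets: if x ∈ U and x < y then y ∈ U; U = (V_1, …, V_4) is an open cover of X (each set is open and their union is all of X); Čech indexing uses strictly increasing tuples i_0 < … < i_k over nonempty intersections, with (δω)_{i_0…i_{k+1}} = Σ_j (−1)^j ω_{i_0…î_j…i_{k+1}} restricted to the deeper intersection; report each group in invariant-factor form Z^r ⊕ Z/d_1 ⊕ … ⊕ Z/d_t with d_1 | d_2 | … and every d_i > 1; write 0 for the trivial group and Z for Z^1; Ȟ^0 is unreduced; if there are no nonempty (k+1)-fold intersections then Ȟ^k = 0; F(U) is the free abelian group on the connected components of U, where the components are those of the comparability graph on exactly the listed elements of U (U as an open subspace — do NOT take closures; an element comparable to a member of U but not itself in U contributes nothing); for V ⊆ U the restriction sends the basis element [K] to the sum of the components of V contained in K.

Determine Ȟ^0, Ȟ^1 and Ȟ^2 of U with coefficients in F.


Ȟ^0 = Z^3, Ȟ^1 = 0, Ȟ^2 = 0

intersection data:
  V12={r,s,t,u} V13={p,r,s,t} V14={p,t} V23={r,s,t} V24={t} V34={p,t}
  V123={r,s,t} V124={t} V134={p,t} V234={t}
  V1234={t}
components per intersection:
  V1: {p,r,s,t} {u}
  V2: {q,u,v} {r,s,t}
  V3: {p,r,s,t}
  V4: {p,t} {w}
  V12: {r,s,t} {u}
  V13: {p,r,s,t}
  V14: {p,t}
  V23: {r,s,t}
  V24: {t}
  V34: {p,t}
  V123: {r,s,t}
  V124: {t}
  V134: {p,t}
  V234: {t}
  V1234: {t}
C dims 7,7,4,1; δ0: rk 4, SNF 1^4; δ1: rk 3, SNF 1^3; δ2: rk 1, SNF 1^1
Ȟ^0 = (7 − 4) − 0 = 3, so Ȟ^0 ≅ Z^3
Ȟ^1 = (7 − 3) − 4 = 0, so Ȟ^1 ≅ 0
Ȟ^2 = (4 − 1) − 3 = 0, so Ȟ^2 ≅ 0


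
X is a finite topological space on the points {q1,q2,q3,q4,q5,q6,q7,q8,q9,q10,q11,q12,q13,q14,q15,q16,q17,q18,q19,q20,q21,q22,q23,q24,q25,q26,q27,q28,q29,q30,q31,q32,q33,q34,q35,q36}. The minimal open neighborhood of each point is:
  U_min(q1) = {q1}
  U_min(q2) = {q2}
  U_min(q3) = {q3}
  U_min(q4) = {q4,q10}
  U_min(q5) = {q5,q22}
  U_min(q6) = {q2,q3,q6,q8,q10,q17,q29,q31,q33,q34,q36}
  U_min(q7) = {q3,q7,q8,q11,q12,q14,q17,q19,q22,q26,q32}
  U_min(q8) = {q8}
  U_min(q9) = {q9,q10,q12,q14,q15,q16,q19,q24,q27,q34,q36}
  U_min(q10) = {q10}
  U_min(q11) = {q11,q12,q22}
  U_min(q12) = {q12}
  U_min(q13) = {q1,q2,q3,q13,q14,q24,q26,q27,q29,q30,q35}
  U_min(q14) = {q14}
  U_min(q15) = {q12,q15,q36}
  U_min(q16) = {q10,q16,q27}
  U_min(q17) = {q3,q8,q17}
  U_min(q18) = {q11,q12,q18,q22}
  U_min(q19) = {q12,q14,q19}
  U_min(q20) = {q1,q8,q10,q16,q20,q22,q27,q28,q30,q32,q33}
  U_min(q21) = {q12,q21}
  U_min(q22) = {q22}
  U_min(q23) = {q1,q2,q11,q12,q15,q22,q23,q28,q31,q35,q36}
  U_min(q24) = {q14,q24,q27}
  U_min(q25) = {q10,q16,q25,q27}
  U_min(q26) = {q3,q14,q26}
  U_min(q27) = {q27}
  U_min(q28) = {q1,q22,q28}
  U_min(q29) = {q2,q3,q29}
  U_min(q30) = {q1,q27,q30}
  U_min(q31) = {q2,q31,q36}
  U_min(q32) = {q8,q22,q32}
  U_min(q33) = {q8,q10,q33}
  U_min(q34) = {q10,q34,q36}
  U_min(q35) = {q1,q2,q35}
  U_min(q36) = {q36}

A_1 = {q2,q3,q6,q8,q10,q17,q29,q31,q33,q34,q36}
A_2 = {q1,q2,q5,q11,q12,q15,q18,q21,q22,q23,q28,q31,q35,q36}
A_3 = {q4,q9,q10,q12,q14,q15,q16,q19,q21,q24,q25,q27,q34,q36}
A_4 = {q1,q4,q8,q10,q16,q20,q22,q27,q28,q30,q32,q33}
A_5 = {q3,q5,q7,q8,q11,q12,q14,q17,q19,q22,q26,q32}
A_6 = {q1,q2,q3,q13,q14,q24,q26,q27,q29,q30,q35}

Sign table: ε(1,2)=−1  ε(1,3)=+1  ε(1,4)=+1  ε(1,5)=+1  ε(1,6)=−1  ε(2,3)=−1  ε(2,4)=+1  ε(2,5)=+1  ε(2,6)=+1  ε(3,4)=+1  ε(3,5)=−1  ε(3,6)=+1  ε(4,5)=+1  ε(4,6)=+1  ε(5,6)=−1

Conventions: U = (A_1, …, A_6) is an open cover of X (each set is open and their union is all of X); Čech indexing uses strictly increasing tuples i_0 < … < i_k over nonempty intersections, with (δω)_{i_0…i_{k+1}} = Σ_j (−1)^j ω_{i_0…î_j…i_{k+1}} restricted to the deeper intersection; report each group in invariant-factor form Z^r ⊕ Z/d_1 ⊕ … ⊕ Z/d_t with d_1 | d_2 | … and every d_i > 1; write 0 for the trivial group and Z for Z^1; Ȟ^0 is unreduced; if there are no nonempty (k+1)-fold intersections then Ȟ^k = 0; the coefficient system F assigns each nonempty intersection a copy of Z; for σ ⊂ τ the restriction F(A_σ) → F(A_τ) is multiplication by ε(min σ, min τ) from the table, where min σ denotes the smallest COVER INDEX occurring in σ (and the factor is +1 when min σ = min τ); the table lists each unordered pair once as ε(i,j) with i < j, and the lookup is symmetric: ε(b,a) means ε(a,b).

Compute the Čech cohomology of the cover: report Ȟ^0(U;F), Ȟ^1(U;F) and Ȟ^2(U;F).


nonempty intersections:
  A12={q2,q31,q36} A13={q10,q34,q36} A14={q8,q10,q33} A15={q3,q8,q17} A16={q2,q3,q29} A23={q12,q15,q21,q36} A24={q1,q22,q28} A25={q5,q11,q12,q22} A26={q1,q2,q35} A34={q4,q10,q16,q27} A35={q12,q14,q19} A36={q14,q24,q27} A45={q8,q22,q32} A46={q1,q27,q30} A56={q3,q14,q26}
  A123={q36} A126={q2} A134={q10} A145={q8} A156={q3} A235={q12} A245={q22} A246={q1} A346={q27} A356={q14}
C dims 6,15,10; δ0: rk 6, SNF 1^5·2; δ1: rk 9, SNF 1^9
Ȟ^0: (6−6)−0=0 ⇒ 0
Ȟ^1: (15−9)−6=0 plus torsion [2] ⇒ Z/2
Ȟ^2: (10−0)−9=1 ⇒ Z

Ȟ^0 ≅ 0; Ȟ^1 ≅ Z/2; Ȟ^2 ≅ Z


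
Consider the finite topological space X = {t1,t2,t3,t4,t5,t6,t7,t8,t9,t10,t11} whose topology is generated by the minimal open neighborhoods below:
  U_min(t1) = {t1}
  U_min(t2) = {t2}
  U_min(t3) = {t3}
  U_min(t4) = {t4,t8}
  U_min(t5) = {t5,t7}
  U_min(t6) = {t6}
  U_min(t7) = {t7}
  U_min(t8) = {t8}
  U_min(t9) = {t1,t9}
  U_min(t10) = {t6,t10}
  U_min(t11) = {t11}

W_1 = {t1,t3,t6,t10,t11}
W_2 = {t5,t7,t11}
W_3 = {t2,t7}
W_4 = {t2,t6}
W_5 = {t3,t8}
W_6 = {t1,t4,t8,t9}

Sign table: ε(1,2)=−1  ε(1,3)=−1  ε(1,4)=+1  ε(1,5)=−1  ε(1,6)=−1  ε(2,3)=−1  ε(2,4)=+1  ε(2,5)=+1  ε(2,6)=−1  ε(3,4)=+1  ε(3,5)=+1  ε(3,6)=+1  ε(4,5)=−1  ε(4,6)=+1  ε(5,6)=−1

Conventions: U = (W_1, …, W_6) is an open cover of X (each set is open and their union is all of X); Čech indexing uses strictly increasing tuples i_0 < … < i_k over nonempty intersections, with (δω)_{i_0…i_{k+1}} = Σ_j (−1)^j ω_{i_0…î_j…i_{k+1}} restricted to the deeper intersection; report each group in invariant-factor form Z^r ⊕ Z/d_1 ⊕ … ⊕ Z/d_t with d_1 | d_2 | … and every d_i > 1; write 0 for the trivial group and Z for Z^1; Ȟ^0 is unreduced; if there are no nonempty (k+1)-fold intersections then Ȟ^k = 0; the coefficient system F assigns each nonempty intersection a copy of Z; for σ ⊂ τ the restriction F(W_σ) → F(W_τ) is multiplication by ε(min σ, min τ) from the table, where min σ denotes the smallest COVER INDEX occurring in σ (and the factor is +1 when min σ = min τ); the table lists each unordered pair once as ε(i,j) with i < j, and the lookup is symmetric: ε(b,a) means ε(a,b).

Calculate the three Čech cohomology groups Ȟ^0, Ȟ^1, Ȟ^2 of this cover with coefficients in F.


nonempty intersections:
  W12={t11} W14={t6} W15={t3} W16={t1} W23={t7} W34={t2} W56={t8}
C dims 6,7; δ0: rk 6, SNF 1^5·2
Ȟ^0: (6−6)−0=0 ⇒ 0
Ȟ^1: (7−0)−6=1 plus torsion [2] ⇒ Z ⊕ Z/2
Ȟ^2: (0−0)−0=0 ⇒ 0

Ȟ^0(U;F) ≅ 0, Ȟ^1(U;F) ≅ Z ⊕ Z/2 and Ȟ^2(U;F) ≅ 0


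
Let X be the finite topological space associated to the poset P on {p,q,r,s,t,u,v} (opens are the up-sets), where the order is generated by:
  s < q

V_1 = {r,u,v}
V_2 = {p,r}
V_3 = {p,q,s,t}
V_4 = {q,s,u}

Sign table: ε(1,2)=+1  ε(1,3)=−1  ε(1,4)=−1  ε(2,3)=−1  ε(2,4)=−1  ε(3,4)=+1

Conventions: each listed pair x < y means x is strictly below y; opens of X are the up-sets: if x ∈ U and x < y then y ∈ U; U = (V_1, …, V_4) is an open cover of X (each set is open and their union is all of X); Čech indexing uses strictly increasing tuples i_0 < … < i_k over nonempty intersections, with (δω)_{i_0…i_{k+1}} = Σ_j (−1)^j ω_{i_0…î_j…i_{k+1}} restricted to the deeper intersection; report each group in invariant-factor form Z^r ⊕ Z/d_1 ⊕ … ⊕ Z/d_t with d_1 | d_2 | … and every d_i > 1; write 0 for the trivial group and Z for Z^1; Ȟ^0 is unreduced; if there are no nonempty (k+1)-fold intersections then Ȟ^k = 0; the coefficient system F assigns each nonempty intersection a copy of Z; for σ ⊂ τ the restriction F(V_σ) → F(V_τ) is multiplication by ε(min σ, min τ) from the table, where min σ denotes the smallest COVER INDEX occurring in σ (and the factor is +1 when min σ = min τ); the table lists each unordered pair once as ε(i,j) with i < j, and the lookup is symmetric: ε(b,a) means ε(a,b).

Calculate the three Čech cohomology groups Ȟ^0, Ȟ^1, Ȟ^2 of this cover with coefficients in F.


nerve simplices:
  V12={r} V14={u} V23={p} V34={q,s}
C dims 4,4; δ0: rk 3, SNF 1^3
degree 0: 4−3−0 = 1 → Ȟ^0 ≅ Z
degree 1: 4−0−3 = 1 → Ȟ^1 ≅ Z
degree 2: 0−0−0 = 0 → Ȟ^2 ≅ 0

Ȟ^0 = Z, Ȟ^1 = Z, Ȟ^2 = 0


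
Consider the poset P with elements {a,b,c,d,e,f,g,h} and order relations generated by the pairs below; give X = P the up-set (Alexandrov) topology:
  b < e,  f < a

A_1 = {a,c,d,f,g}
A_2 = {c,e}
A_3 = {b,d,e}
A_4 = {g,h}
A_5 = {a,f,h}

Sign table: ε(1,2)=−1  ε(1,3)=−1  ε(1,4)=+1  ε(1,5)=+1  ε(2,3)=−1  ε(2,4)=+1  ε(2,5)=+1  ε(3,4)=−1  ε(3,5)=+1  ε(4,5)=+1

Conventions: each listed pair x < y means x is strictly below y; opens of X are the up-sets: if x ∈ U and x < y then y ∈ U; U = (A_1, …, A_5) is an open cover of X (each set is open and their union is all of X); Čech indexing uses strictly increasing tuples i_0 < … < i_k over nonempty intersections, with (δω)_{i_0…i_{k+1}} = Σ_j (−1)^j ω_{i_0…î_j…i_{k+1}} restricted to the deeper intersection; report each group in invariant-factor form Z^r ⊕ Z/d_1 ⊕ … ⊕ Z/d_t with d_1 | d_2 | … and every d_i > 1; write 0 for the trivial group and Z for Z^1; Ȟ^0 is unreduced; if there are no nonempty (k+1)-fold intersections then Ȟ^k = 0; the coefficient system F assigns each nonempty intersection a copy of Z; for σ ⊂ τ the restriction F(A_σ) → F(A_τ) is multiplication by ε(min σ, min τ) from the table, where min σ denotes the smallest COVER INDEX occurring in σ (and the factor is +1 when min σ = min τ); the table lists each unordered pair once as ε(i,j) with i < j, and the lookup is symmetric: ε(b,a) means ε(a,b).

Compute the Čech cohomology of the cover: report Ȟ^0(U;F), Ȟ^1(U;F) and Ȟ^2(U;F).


Ȟ^0(U;F) ≅ 0, Ȟ^1(U;F) ≅ Z ⊕ Z/2 and Ȟ^2(U;F) ≅ 0

intersection data:
  A12={c} A13={d} A14={g} A15={a,f} A23={e} A45={h}
C dims 5,6; δ0: rk 5, SNF 1^4·2
Ȟ^0 = (5 − 5) − 0 = 0, so Ȟ^0 ≅ 0
Ȟ^1 = (6 − 0) − 5 = 1 plus torsion [2], so Ȟ^1 ≅ Z ⊕ Z/2
Ȟ^2 = (0 − 0) − 0 = 0, so Ȟ^2 ≅ 0


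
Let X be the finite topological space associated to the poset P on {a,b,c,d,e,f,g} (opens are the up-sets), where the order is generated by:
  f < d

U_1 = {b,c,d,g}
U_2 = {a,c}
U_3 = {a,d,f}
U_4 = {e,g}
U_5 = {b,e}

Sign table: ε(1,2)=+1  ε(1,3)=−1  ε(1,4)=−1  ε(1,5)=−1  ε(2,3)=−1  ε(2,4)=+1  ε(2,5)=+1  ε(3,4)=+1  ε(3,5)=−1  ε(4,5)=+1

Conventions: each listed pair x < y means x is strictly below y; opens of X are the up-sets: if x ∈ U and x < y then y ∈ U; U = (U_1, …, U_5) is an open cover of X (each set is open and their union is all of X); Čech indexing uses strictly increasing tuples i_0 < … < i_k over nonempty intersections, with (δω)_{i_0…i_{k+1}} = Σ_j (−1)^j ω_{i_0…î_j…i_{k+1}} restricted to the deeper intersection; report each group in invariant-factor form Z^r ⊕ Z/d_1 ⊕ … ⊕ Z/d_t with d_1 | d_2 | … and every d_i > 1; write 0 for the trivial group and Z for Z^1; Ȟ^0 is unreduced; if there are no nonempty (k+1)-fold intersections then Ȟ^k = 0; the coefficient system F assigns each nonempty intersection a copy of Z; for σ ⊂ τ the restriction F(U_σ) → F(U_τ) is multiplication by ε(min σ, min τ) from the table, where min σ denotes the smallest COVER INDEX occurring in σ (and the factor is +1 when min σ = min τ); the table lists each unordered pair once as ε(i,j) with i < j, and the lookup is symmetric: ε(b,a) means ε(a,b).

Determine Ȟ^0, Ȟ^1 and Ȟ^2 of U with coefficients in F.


Ȟ^0(U;F) ≅ Z; Ȟ^1(U;F) ≅ Z^2; Ȟ^2(U;F) ≅ 0

nerve of the cover:
  U12={c} U13={d} U14={g} U15={b} U23={a} U45={e}
C dims 5,6; δ0: rk 4, SNF 1^4
Ȟ^0 = (5 − 4) − 0 = 1, so Ȟ^0 ≅ Z
Ȟ^1 = (6 − 0) − 4 = 2, so Ȟ^1 ≅ Z^2
Ȟ^2 = (0 − 0) − 0 = 0, so Ȟ^2 ≅ 0


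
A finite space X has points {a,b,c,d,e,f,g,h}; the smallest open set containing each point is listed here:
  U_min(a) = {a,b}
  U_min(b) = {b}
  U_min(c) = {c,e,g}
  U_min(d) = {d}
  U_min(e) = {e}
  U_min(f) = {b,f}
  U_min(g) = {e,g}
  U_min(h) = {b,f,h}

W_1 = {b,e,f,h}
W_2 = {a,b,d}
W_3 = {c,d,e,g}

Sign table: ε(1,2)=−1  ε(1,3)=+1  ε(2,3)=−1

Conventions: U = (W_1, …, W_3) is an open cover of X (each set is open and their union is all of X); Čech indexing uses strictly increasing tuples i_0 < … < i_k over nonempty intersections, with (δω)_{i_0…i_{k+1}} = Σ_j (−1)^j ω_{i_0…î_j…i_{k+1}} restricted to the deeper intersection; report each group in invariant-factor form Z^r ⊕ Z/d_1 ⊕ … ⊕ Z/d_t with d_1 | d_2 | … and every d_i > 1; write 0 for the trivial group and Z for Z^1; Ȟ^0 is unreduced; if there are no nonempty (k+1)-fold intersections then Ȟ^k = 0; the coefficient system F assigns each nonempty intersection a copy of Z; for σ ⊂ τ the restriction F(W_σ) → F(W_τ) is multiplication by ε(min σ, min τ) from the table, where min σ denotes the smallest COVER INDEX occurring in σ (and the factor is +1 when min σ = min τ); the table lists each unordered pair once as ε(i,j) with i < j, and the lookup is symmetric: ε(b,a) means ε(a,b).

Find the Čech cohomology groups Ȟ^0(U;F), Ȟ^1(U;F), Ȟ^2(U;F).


nonempty overlaps:
  W12={b} W13={e} W23={d}
C dims 3,3; δ0: rk 2, SNF 1^2
degree 0: 3−2−0 = 1 → Ȟ^0 ≅ Z
degree 1: 3−0−2 = 1 → Ȟ^1 ≅ Z
degree 2: 0−0−0 = 0 → Ȟ^2 ≅ 0

Ȟ^0 = Z; Ȟ^1 = Z; Ȟ^2 = 0


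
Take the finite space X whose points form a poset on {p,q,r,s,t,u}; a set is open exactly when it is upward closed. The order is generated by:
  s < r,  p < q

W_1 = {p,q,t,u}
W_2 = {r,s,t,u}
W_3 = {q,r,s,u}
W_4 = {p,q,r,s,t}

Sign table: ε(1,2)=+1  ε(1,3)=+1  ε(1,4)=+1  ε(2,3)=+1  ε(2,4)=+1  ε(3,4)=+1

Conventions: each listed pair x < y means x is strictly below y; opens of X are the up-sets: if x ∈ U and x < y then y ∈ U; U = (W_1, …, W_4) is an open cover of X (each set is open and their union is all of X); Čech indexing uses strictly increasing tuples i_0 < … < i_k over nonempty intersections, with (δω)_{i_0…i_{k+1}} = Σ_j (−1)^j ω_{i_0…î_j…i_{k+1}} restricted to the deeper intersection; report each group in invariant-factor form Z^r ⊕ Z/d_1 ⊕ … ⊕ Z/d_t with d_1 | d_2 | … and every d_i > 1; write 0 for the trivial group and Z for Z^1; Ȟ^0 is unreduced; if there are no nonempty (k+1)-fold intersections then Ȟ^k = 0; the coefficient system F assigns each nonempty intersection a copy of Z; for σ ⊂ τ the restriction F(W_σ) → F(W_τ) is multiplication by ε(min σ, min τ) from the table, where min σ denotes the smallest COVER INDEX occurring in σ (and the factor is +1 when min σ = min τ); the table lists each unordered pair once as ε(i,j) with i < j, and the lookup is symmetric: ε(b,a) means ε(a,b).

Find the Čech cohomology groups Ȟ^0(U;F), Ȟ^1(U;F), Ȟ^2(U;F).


Ȟ^0(U;F) ≅ Z,  Ȟ^1(U;F) ≅ 0,  Ȟ^2(U;F) ≅ Z

nonempty intersections:
  W12={t,u} W13={q,u} W14={p,q,t} W23={r,s,u} W24={r,s,t} W34={q,r,s}
  W123={u} W124={t} W134={q} W234={r,s}
C dims 4,6,4; δ0: rk 3, SNF 1^3; δ1: rk 3, SNF 1^3
Ȟ^0: (4−3)−0=1 ⇒ Z
Ȟ^1: (6−3)−3=0 ⇒ 0
Ȟ^2: (4−0)−3=1 ⇒ Z


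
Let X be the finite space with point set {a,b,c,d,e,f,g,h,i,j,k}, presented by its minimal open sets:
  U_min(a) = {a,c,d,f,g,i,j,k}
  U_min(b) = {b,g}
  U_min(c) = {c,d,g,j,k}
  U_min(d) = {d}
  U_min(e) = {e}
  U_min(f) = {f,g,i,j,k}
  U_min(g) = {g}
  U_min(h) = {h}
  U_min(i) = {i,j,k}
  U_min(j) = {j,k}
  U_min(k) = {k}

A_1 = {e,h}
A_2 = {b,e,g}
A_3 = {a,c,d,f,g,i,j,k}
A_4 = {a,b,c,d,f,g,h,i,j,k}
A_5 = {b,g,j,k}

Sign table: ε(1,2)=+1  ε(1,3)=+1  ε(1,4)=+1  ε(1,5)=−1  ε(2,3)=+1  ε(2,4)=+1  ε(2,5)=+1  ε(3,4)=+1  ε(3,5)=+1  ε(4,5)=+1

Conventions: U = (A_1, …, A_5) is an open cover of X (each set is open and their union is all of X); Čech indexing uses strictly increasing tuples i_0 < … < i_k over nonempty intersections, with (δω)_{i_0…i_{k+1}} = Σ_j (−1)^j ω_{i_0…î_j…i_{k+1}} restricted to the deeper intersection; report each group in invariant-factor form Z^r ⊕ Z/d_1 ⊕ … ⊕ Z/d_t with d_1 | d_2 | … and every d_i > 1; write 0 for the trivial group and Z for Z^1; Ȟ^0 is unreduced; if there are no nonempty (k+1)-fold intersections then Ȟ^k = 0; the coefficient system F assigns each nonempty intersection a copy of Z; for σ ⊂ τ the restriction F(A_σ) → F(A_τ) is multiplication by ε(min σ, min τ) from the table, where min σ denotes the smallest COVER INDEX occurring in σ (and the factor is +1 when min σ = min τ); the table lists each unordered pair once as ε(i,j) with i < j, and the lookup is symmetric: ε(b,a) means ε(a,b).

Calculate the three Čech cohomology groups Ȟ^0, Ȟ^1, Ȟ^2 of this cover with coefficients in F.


cover nerve:
  A12={e} A14={h} A23={g} A24={b,g} A25={b,g} A34={a,c,d,f,g,i,j,k} A35={g,j,k} A45={b,g,j,k}
  A234={g} A235={g} A245={b,g} A345={g,j,k}
  A2345={g}
C dims 5,8,4,1; δ0: rk 4, SNF 1^4; δ1: rk 3, SNF 1^3; δ2: rk 1, SNF 1^1
Ȟ^0: (5−4)−0=1 ⇒ Z
Ȟ^1: (8−3)−4=1 ⇒ Z
Ȟ^2: (4−1)−3=0 ⇒ 0

Ȟ^0 = Z,  Ȟ^1 = Z,  Ȟ^2 = 0


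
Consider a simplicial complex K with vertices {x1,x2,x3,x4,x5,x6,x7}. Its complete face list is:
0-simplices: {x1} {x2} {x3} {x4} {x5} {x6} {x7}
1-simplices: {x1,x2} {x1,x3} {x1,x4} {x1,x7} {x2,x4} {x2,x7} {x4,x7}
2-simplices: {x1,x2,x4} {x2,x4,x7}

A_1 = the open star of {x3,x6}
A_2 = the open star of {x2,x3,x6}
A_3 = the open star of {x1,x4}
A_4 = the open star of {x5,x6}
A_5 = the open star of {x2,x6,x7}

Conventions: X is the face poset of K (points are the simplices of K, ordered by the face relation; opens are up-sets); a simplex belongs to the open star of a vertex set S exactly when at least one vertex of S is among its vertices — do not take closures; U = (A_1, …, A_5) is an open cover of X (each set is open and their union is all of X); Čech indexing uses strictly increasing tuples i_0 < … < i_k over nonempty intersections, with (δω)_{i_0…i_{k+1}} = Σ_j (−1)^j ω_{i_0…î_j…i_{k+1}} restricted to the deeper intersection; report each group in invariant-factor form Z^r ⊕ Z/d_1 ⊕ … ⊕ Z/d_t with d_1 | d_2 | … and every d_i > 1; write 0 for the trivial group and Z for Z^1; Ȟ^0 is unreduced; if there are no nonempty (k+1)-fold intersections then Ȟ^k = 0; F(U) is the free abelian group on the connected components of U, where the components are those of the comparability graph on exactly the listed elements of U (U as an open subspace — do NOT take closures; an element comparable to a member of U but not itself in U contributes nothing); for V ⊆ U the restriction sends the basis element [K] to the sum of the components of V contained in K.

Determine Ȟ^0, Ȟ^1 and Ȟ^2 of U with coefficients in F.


nonempty overlaps:
  A1={{x3},{x6},{x1,x3}} A2={{x2},{x3},{x6},{x1,x2},{x1,x3},{x2,x4},{x2,x7},{x1,x2,x4},{x2,x4,x7}} A3={{x1},{x4},{x1,x2},{x1,x3},{x1,x4},{x1,x7},{x2,x4},{x4,x7},{x1,x2,x4},{x2,x4,x7}} A4={{x5},{x6}} A5={{x2},{x6},{x7},{x1,x2},{x1,x7},{x2,x4},{x2,x7},{x4,x7},{x1,x2,x4},{x2,x4,x7}}
  A12={{x3},{x6},{x1,x3}} A13={{x1,x3}} A14={{x6}} A15={{x6}} A23={{x1,x2},{x1,x3},{x2,x4},{x1,x2,x4},{x2,x4,x7}} A24={{x6}} A25={{x2},{x6},{x1,x2},{x2,x4},{x2,x7},{x1,x2,x4},{x2,x4,x7}} A35={{x1,x2},{x1,x7},{x2,x4},{x4,x7},{x1,x2,x4},{x2,x4,x7}} A45={{x6}}
  A123={{x1,x3}} A124={{x6}} A125={{x6}} A145={{x6}} A235={{x1,x2},{x2,x4},{x1,x2,x4},{x2,x4,x7}} A245={{x6}}
  A1245={{x6}}
components per intersection:
  A1: {{x3},{x1,x3}} {{x6}}
  A2: {{x2},{x1,x2},{x2,x4},{x2,x7},{x1,x2,x4},{x2,x4,x7}} {{x3},{x1,x3}} {{x6}}
  A3: {{x1},{x4},{x1,x2},{x1,x3},{x1,x4},{x1,x7},{x2,x4},{x4,x7},{x1,x2,x4},{x2,x4,x7}}
  A4: {{x5}} {{x6}}
  A5: {{x2},{x7},{x1,x2},{x1,x7},{x2,x4},{x2,x7},{x4,x7},{x1,x2,x4},{x2,x4,x7}} {{x6}}
  A12: {{x3},{x1,x3}} {{x6}}
  A13: {{x1,x3}}
  A14: {{x6}}
  A15: {{x6}}
  A23: {{x1,x2},{x2,x4},{x1,x2,x4},{x2,x4,x7}} {{x1,x3}}
  A24: {{x6}}
  A25: {{x2},{x1,x2},{x2,x4},{x2,x7},{x1,x2,x4},{x2,x4,x7}} {{x6}}
  A35: {{x1,x2},{x2,x4},{x4,x7},{x1,x2,x4},{x2,x4,x7}} {{x1,x7}}
  A45: {{x6}}
  A123: {{x1,x3}}
  A124: {{x6}}
  A125: {{x6}}
  A145: {{x6}}
  A235: {{x1,x2},{x2,x4},{x1,x2,x4},{x2,x4,x7}}
  A245: {{x6}}
  A1245: {{x6}}
C dims 10,13,6,1; δ0: rk 7, SNF 1^7; δ1: rk 5, SNF 1^5; δ2: rk 1, SNF 1^1
degree 0: 10−7−0 = 3 → Ȟ^0 ≅ Z^3
degree 1: 13−5−7 = 1 → Ȟ^1 ≅ Z
degree 2: 6−1−5 = 0 → Ȟ^2 ≅ 0

Ȟ^0 ≅ Z^3,  Ȟ^1 ≅ Z,  Ȟ^2 ≅ 0
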